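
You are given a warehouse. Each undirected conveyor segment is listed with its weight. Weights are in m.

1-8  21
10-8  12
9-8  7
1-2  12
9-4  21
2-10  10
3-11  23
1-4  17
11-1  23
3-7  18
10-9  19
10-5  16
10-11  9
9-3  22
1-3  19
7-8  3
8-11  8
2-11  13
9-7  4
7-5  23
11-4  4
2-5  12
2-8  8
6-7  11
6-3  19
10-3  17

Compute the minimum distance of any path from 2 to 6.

Enumerating some paths:
2–8–9–7–6: 8+7+4+11 = 30
2–8–7–6: 8+3+11 = 22
2–11–8–7–6: 13+8+3+11 = 35
The minimum is 22 m via 2–8–7–6.

22 m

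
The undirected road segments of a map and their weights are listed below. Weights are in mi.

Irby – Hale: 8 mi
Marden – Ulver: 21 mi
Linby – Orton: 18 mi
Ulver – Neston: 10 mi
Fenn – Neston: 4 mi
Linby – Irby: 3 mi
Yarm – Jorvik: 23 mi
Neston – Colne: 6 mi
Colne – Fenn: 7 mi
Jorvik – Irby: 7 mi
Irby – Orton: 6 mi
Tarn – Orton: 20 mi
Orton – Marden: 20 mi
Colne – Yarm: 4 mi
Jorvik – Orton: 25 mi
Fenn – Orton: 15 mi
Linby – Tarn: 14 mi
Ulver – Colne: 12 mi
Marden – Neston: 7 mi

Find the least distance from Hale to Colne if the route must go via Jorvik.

Shortest Hale→Jorvik: Hale–Irby–Jorvik = 15
Shortest Jorvik→Colne: Jorvik–Yarm–Colne = 27
Total via Jorvik: 15 + 27 = 42 mi.

42 mi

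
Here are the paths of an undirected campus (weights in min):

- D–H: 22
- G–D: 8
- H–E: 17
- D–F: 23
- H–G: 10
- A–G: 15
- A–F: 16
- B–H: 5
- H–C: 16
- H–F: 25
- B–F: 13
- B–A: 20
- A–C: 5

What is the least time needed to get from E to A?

38 min

Enumerating some paths:
E - H - C - A: 17+16+5 = 38
E - H - G - A: 17+10+15 = 42
E - H - B - A: 17+5+20 = 42
The minimum is 38 min via E - H - C - A.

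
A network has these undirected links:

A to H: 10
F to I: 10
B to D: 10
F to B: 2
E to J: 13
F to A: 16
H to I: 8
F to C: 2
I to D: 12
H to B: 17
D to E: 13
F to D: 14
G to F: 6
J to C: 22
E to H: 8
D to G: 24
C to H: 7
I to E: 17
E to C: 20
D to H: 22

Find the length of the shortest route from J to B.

Shortest distances from J:
J: 0
E: 13  (via J)
H: 21  (via E)
C: 22  (via J)
F: 24  (via C)
B: 26  (via F)
Shortest route: J → C → F → B = 26.

26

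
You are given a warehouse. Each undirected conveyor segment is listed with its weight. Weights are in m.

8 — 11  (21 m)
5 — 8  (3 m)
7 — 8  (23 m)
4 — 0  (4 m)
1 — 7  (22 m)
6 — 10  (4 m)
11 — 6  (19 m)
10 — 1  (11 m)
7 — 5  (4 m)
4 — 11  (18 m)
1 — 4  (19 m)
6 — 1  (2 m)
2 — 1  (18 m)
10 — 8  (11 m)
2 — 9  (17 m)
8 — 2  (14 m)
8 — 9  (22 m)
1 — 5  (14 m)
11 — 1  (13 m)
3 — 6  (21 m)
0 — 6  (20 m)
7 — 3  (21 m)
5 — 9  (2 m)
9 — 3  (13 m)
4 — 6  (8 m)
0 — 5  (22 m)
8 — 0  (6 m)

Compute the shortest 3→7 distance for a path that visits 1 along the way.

Shortest 3→1: 3 → 6 → 1 = 23
Best 1 to 7: 1 → 5 → 7 costing 18
Total via 1: 23 + 18 = 41 m.

41 m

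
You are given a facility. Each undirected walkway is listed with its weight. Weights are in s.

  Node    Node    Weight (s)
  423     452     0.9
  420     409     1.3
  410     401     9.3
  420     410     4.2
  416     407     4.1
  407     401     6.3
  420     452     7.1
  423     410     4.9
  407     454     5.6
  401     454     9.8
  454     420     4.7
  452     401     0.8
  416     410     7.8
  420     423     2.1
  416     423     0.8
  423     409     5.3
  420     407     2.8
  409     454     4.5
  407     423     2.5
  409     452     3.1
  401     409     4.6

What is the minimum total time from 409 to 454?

Settle nodes by increasing distance from 409:
409: 0
420: 1.3  (via 409)
452: 3.1  (via 409)
423: 3.4  (via 420)
401: 3.9  (via 452)
407: 4.1  (via 420)
416: 4.2  (via 423)
454: 4.5  (via 409)
Shortest route: 409–454 = 4.5 s.

4.5 s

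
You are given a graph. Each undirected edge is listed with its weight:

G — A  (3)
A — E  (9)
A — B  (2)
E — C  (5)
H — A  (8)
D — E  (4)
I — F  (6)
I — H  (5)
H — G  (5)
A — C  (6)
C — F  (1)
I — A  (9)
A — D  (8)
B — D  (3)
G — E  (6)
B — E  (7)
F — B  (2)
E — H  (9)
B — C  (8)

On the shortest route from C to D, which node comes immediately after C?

Enumerating some paths:
C–A–B–D: 6+2+3 = 11
C–E–D: 5+4 = 9
C–B–D: 8+3 = 11
C–F–B–D: 1+2+3 = 6
The minimum is 6 via C–F–B–D.
So from C the first move is to F.

F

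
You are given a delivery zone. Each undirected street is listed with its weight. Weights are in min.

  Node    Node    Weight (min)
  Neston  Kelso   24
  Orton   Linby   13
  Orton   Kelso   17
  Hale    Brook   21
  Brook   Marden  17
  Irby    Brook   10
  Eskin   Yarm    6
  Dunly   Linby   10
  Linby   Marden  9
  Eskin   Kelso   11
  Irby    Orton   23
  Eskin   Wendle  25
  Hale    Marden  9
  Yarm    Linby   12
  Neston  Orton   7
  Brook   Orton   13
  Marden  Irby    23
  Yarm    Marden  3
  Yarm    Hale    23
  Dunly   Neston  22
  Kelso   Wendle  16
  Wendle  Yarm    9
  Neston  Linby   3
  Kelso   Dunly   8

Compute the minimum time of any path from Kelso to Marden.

20 min

Settle nodes by increasing distance from Kelso:
Kelso: 0
Dunly: 8  (via Kelso)
Eskin: 11  (via Kelso)
Wendle: 16  (via Kelso)
Orton: 17  (via Kelso)
Yarm: 17  (via Eskin)
Linby: 18  (via Dunly)
Marden: 20  (via Yarm)
Shortest route: Kelso–Eskin–Yarm–Marden = 20 min.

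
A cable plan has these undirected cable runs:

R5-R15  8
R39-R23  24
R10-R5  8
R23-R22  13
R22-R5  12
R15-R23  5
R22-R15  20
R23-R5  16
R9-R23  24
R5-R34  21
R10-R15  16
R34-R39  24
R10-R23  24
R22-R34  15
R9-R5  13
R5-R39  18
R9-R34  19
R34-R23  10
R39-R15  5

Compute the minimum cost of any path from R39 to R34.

20

Enumerating some paths:
R39 - R34: 24 = 24
R39 - R23 - R34: 24+10 = 34
R39 - R15 - R23 - R34: 5+5+10 = 20
R39 - R15 - R5 - R34: 5+8+21 = 34
The minimum is 20 via R39 - R15 - R23 - R34.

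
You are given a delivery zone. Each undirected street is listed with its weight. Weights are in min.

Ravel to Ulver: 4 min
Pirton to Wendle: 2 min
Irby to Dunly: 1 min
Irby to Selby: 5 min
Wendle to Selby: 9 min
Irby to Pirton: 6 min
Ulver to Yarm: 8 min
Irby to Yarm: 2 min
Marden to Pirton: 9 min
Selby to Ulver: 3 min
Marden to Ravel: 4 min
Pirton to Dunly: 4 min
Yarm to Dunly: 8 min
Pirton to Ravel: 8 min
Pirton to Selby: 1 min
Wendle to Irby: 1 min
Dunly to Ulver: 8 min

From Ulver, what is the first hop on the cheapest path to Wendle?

Candidate routes:
Ulver → Selby → Pirton → Wendle: 3+1+2 = 6
Ulver → Selby → Irby → Wendle: 3+5+1 = 9
Cheapest is Ulver → Selby → Pirton → Wendle at 6 min.
So from Ulver the first move is to Selby.

Selby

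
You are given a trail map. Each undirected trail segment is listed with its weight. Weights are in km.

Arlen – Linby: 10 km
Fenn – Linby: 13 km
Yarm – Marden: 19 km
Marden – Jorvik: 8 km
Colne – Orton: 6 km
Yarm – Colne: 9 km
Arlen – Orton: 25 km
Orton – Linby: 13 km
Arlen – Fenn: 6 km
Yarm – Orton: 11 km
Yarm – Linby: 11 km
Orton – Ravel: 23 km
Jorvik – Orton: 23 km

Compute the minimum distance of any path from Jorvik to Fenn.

49 km

Candidate routes:
Jorvik–Orton–Linby–Fenn: 23+13+13 = 49
Jorvik–Marden–Yarm–Linby–Fenn: 8+19+11+13 = 51
Cheapest is Jorvik–Orton–Linby–Fenn at 49 km.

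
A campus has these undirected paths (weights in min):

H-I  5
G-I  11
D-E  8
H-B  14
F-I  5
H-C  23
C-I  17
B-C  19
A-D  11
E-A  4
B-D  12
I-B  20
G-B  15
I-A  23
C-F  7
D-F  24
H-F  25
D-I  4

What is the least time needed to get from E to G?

23 min

Running Dijkstra from E:
E: 0
A: 4  (via E)
D: 8  (via E)
I: 12  (via D)
F: 17  (via I)
H: 17  (via I)
B: 20  (via D)
G: 23  (via I)
Shortest route: E–D–I–G = 23 min.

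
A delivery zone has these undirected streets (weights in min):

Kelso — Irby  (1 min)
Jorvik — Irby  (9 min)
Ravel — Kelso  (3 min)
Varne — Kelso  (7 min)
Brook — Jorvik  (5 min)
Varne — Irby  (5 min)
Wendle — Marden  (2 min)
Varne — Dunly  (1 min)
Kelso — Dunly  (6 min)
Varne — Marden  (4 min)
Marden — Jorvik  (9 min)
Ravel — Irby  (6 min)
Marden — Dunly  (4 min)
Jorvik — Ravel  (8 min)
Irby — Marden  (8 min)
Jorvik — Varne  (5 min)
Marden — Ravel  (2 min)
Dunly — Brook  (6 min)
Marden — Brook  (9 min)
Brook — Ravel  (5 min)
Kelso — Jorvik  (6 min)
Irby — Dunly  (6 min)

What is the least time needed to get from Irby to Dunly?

Shortest distances from Irby:
Irby: 0
Kelso: 1  (via Irby)
Ravel: 4  (via Kelso)
Varne: 5  (via Irby)
Marden: 6  (via Ravel)
Dunly: 6  (via Irby)
Shortest route: Irby–Dunly = 6 min.

6 min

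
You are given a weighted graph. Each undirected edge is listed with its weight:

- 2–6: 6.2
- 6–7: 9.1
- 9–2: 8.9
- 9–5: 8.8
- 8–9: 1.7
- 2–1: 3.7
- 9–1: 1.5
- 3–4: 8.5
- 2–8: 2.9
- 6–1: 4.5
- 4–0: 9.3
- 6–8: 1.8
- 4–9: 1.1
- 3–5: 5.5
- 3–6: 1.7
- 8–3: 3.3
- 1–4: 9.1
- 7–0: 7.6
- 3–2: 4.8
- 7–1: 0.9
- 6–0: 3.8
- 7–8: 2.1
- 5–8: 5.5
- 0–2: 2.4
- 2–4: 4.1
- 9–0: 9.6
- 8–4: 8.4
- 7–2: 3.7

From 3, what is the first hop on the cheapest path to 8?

Compare a few routes:
3 → 2 → 8: 4.8+2.9 = 7.7
3 → 6 → 8: 1.7+1.8 = 3.5
3 → 8: 3.3 = 3.3
The minimum is 3.3 via 3 → 8.
So from 3 the first move is to 8.

8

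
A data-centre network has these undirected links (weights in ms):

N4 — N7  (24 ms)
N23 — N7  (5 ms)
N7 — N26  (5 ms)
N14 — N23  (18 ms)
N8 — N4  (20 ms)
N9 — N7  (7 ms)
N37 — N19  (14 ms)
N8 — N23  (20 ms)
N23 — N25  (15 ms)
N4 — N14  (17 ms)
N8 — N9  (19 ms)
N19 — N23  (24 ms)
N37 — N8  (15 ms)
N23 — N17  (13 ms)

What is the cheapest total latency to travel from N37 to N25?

Candidate routes:
N37 → N19 → N23 → N25: 14+24+15 = 53
N37 → N8 → N9 → N7 → N23 → N25: 15+19+7+5+15 = 61
N37 → N8 → N23 → N25: 15+20+15 = 50
The minimum is 50 ms via N37 → N8 → N23 → N25.

50 ms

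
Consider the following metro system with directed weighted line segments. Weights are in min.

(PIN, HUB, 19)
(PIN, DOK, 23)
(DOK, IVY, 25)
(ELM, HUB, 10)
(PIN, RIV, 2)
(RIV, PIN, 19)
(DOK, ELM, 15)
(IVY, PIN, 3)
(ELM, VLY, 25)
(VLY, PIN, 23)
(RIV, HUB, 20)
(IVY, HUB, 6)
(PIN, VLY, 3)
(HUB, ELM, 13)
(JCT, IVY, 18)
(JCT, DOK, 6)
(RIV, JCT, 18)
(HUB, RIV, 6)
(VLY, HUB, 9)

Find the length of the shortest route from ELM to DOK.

Enumerating some paths:
ELM - HUB - RIV - JCT - DOK: 10+6+18+6 = 40
ELM - VLY - HUB - RIV - JCT - DOK: 25+9+6+18+6 = 64
ELM - HUB - RIV - PIN - DOK: 10+6+19+23 = 58
The minimum is 40 min via ELM - HUB - RIV - JCT - DOK.

40 min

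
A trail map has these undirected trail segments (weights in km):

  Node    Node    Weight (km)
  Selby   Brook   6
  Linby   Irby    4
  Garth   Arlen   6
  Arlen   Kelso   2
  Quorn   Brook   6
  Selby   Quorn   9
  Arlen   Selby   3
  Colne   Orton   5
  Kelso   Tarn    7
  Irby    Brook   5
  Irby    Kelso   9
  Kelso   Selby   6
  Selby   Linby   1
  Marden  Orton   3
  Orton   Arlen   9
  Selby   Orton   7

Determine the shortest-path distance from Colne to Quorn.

21 km

Settle nodes by increasing distance from Colne:
Colne: 0
Orton: 5  (via Colne)
Marden: 8  (via Orton)
Selby: 12  (via Orton)
Linby: 13  (via Selby)
Arlen: 14  (via Orton)
Kelso: 16  (via Arlen)
Irby: 17  (via Linby)
Brook: 18  (via Selby)
Garth: 20  (via Arlen)
Quorn: 21  (via Selby)
Shortest route: Colne–Orton–Selby–Quorn = 21 km.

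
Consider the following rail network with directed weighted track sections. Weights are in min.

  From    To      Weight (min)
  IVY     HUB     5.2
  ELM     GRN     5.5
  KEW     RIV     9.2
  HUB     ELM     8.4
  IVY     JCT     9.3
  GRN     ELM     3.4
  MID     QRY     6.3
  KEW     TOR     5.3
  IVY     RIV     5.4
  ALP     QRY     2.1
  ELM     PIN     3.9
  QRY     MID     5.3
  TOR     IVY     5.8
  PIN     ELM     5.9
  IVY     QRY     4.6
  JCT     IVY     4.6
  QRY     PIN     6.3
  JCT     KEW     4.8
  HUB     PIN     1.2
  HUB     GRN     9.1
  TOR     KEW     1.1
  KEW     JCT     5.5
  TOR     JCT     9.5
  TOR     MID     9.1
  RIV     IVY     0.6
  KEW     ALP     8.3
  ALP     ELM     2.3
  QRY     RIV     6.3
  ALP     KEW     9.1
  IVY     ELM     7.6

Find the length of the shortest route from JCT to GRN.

Compare a few routes:
JCT–IVY–HUB–PIN–ELM–GRN: 4.6+5.2+1.2+5.9+5.5 = 22.4
JCT–KEW–ALP–ELM–GRN: 4.8+8.3+2.3+5.5 = 20.9
JCT–IVY–HUB–GRN: 4.6+5.2+9.1 = 18.9
JCT–IVY–ELM–GRN: 4.6+7.6+5.5 = 17.7
Cheapest is JCT–IVY–ELM–GRN at 17.7 min.

17.7 min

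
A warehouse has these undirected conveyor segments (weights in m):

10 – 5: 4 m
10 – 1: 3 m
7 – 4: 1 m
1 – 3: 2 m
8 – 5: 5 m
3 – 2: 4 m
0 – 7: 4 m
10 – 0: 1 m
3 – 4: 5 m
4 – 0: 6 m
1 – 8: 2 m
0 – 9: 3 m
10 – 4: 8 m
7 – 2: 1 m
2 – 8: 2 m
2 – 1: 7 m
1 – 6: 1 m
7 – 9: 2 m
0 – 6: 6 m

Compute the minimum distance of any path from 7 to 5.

Enumerating some paths:
7 - 2 - 8 - 5: 1+2+5 = 8
7 - 0 - 10 - 5: 4+1+4 = 9
7 - 2 - 8 - 1 - 10 - 5: 1+2+2+3+4 = 12
7 - 9 - 0 - 10 - 5: 2+3+1+4 = 10
Cheapest is 7 - 2 - 8 - 5 at 8 m.

8 m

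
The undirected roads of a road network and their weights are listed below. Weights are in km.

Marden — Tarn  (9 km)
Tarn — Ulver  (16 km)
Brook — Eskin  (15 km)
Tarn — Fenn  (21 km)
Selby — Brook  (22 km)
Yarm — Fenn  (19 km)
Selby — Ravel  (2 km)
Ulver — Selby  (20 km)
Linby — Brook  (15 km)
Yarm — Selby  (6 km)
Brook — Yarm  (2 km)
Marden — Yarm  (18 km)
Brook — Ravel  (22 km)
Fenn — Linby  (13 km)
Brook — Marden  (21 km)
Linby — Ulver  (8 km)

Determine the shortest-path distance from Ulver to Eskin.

38 km

Candidate routes:
Ulver - Selby - Yarm - Brook - Eskin: 20+6+2+15 = 43
Ulver - Linby - Fenn - Yarm - Brook - Eskin: 8+13+19+2+15 = 57
Ulver - Linby - Brook - Eskin: 8+15+15 = 38
Cheapest is Ulver - Linby - Brook - Eskin at 38 km.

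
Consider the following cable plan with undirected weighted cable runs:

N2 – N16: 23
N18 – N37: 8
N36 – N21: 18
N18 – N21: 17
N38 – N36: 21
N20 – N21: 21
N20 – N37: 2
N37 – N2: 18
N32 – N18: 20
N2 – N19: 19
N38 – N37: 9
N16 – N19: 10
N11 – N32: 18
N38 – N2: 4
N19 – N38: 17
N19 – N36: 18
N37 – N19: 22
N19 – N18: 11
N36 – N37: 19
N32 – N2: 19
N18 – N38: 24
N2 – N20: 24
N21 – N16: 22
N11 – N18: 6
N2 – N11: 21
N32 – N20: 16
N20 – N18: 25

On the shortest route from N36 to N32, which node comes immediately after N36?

N37

Enumerating some paths:
N36–N38–N2–N32: 21+4+19 = 44
N36–N37–N18–N32: 19+8+20 = 47
N36–N37–N20–N32: 19+2+16 = 37
The minimum is 37 via N36–N37–N20–N32.
So from N36 the first move is to N37.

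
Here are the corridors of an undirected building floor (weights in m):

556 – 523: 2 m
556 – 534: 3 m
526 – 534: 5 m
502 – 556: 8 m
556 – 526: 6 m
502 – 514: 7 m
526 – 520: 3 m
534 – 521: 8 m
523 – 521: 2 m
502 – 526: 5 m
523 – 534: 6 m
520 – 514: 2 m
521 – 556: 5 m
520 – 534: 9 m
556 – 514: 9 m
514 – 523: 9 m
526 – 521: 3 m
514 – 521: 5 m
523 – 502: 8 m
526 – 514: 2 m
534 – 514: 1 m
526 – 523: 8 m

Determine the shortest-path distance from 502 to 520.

Shortest distances from 502:
502: 0
526: 5  (via 502)
514: 7  (via 502)
534: 8  (via 514)
521: 8  (via 526)
520: 8  (via 526)
Shortest route: 502 → 526 → 520 = 8 m.

8 m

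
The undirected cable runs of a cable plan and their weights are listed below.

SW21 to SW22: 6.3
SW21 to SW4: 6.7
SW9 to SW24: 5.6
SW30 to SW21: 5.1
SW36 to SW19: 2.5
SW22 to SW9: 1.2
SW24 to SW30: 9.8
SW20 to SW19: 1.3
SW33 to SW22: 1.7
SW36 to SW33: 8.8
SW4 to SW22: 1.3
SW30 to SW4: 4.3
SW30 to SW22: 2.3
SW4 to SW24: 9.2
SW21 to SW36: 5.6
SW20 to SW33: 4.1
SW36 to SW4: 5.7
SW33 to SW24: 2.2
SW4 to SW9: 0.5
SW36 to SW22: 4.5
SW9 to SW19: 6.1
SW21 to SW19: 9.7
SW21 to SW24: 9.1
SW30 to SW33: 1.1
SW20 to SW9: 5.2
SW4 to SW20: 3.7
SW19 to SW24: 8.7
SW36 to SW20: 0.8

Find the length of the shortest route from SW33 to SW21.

Compare a few routes:
SW33–SW22–SW21: 1.7+6.3 = 8
SW33–SW22–SW4–SW21: 1.7+1.3+6.7 = 9.7
SW33–SW30–SW21: 1.1+5.1 = 6.2
SW33–SW22–SW30–SW21: 1.7+2.3+5.1 = 9.1
Cheapest is SW33–SW30–SW21 at 6.2.

6.2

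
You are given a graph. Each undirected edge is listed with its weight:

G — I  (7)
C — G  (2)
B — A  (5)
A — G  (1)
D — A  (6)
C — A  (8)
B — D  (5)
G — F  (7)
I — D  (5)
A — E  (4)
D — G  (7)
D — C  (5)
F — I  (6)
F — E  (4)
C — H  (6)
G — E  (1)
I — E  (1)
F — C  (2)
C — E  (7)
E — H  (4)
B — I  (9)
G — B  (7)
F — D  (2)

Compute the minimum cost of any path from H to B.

Settle nodes by increasing distance from H:
H: 0
E: 4  (via H)
G: 5  (via E)
I: 5  (via E)
A: 6  (via G)
C: 6  (via H)
F: 8  (via E)
D: 10  (via I)
B: 11  (via A)
Shortest route: H → E → G → A → B = 11.

11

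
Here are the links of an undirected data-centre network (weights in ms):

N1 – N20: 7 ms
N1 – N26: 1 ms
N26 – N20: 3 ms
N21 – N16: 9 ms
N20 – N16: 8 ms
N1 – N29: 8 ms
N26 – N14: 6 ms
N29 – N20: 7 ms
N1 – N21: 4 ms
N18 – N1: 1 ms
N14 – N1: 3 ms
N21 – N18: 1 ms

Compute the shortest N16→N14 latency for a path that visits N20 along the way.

15 ms

Shortest N16→N20: N16 → N20 = 8
Shortest N20→N14: N20 → N26 → N1 → N14 = 7
Total via N20: 8 + 7 = 15 ms.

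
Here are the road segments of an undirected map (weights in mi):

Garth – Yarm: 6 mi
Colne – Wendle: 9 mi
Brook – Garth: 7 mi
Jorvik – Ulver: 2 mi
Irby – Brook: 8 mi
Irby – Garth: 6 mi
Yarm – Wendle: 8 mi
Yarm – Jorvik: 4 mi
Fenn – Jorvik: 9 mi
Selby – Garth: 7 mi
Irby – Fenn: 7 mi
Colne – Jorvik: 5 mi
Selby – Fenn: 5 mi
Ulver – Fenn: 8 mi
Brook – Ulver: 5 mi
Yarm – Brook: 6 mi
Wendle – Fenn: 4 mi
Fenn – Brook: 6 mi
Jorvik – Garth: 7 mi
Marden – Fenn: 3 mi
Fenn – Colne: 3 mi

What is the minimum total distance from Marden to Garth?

Candidate routes:
Marden–Fenn–Brook–Garth: 3+6+7 = 16
Marden–Fenn–Selby–Garth: 3+5+7 = 15
Marden–Fenn–Irby–Garth: 3+7+6 = 16
The minimum is 15 mi via Marden–Fenn–Selby–Garth.

15 mi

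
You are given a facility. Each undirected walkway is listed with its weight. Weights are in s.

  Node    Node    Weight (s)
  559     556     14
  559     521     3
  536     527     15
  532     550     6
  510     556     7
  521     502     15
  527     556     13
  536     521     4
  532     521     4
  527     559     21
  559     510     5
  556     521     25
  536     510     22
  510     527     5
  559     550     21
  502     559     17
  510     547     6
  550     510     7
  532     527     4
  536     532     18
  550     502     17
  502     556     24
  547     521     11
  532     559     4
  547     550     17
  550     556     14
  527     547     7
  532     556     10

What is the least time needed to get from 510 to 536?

12 s

Enumerating some paths:
510 → 559 → 521 → 536: 5+3+4 = 12
510 → 527 → 532 → 521 → 536: 5+4+4+4 = 17
510 → 559 → 532 → 521 → 536: 5+4+4+4 = 17
Cheapest is 510 → 559 → 521 → 536 at 12 s.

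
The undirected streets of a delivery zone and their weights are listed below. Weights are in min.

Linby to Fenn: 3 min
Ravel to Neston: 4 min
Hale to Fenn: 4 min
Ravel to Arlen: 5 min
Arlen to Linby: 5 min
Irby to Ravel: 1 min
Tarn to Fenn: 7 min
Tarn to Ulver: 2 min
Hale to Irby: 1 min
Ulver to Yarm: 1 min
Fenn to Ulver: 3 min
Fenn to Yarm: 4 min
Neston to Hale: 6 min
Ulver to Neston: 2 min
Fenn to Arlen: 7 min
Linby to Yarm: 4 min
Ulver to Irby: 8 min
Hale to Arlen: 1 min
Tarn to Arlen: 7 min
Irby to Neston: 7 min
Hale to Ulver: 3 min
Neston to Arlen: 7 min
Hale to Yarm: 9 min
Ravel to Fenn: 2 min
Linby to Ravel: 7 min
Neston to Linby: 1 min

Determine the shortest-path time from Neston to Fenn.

4 min

Shortest distances from Neston:
Neston: 0
Linby: 1  (via Neston)
Ulver: 2  (via Neston)
Yarm: 3  (via Ulver)
Ravel: 4  (via Neston)
Tarn: 4  (via Ulver)
Fenn: 4  (via Linby)
Shortest route: Neston → Linby → Fenn = 4 min.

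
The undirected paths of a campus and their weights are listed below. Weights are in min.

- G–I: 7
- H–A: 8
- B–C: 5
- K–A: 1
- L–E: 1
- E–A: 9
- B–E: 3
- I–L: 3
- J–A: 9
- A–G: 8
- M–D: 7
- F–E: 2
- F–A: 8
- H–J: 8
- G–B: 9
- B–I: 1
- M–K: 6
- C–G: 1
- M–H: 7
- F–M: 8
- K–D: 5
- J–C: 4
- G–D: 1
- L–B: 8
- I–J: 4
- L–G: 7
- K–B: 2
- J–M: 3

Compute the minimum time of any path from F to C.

10 min

Shortest distances from F:
F: 0
E: 2  (via F)
L: 3  (via E)
B: 5  (via E)
I: 6  (via L)
K: 7  (via B)
A: 8  (via F)
M: 8  (via F)
C: 10  (via B)
Shortest route: F → E → B → C = 10 min.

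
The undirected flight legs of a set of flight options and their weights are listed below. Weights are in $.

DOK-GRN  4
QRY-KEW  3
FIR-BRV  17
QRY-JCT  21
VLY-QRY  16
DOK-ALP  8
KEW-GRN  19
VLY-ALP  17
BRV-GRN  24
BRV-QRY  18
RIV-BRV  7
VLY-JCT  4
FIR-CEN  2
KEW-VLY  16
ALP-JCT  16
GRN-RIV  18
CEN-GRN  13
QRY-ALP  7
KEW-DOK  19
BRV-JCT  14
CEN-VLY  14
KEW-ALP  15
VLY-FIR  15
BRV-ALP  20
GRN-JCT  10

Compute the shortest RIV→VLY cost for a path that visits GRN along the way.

$32

Shortest RIV→GRN: RIV–GRN = 18
Best GRN to VLY: GRN–JCT–VLY costing 14
Total via GRN: 18 + 14 = $32.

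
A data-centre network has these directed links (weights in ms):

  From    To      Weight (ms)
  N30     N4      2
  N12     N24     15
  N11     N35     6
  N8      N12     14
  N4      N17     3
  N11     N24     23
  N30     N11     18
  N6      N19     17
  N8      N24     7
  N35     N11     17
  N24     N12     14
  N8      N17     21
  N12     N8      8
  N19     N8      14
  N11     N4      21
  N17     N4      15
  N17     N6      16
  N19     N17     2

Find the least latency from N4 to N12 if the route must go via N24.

71 ms

Shortest N4→N24: N4 → N17 → N6 → N19 → N8 → N24 = 57
Shortest N24→N12: N24 → N12 = 14
Total via N24: 57 + 14 = 71 ms.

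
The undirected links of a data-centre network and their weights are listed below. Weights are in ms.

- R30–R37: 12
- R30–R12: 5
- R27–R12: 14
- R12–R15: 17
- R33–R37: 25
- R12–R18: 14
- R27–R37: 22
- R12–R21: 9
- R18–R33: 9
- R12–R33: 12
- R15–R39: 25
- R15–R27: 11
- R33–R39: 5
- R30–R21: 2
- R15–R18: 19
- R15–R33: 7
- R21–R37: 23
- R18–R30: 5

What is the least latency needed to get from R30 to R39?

Enumerating some paths:
R30–R12–R33–R39: 5+12+5 = 22
R30–R18–R33–R39: 5+9+5 = 19
The minimum is 19 ms via R30–R18–R33–R39.

19 ms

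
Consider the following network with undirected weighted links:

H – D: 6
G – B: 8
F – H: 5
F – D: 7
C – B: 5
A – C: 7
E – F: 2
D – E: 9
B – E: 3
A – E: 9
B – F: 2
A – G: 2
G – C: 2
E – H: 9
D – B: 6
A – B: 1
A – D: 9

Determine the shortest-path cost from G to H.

10

Running Dijkstra from G:
G: 0
A: 2  (via G)
C: 2  (via G)
B: 3  (via A)
F: 5  (via B)
E: 6  (via B)
D: 9  (via B)
H: 10  (via F)
Shortest route: G–A–B–F–H = 10.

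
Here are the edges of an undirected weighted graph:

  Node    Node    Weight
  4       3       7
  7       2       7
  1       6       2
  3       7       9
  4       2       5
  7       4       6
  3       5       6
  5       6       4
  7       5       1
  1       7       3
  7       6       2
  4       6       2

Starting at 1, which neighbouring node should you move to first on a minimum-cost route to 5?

7

Compare a few routes:
1 - 6 - 7 - 5: 2+2+1 = 5
1 - 7 - 5: 3+1 = 4
The minimum is 4 via 1 - 7 - 5.
So from 1 the first move is to 7.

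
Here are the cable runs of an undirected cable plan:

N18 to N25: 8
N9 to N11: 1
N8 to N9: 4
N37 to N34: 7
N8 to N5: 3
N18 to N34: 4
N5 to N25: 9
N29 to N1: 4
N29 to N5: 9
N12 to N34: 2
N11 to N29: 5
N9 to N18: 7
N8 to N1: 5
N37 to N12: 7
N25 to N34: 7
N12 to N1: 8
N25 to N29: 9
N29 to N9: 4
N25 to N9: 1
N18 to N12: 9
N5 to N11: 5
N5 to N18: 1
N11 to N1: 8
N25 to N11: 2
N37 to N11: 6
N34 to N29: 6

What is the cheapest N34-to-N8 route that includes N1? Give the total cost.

15

Shortest N34→N1: N34 → N12 → N1 = 10
Best N1 to N8: N1 → N8 costing 5
Total via N1: 10 + 5 = 15.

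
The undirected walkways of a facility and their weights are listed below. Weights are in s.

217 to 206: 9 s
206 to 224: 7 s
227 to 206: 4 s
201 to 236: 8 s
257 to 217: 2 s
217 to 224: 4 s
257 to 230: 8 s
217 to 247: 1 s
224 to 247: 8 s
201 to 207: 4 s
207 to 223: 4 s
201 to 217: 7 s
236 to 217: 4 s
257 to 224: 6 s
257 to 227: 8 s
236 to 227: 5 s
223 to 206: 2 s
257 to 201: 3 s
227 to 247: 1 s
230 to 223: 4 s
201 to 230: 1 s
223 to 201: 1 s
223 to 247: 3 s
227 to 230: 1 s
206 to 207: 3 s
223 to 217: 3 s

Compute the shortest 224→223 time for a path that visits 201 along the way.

Best 224 to 201: 224–217–247–227–230–201 costing 8
Shortest 201→223: 201–223 = 1
Total via 201: 8 + 1 = 9 s.

9 s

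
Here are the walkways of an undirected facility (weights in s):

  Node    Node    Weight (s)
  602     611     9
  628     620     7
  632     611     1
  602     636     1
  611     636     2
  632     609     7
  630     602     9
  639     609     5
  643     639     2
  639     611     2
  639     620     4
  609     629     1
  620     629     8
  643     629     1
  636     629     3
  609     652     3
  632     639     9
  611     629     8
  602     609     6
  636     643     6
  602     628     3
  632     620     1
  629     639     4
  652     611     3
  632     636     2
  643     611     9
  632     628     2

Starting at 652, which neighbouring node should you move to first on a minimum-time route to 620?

Compare a few routes:
652 → 611 → 632 → 620: 3+1+1 = 5
652 → 611 → 636 → 632 → 620: 3+2+2+1 = 8
652 → 609 → 629 → 636 → 632 → 620: 3+1+3+2+1 = 10
652 → 611 → 639 → 620: 3+2+4 = 9
The minimum is 5 s via 652 → 611 → 632 → 620.
So from 652 the first move is to 611.

611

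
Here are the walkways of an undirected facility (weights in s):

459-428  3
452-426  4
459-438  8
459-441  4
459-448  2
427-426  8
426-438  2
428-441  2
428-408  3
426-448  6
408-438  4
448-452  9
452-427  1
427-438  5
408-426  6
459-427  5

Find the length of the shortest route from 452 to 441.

Compare a few routes:
452 → 427 → 459 → 428 → 441: 1+5+3+2 = 11
452 → 427 → 459 → 441: 1+5+4 = 10
452 → 426 → 408 → 428 → 441: 4+6+3+2 = 15
The minimum is 10 s via 452 → 427 → 459 → 441.

10 s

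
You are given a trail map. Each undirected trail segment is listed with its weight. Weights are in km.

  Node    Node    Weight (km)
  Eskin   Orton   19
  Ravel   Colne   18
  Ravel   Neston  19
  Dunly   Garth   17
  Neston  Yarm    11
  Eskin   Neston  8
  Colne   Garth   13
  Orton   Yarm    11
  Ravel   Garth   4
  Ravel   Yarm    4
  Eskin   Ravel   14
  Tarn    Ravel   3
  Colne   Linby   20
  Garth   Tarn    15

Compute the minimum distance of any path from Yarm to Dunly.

25 km

Compare a few routes:
Yarm → Neston → Ravel → Garth → Dunly: 11+19+4+17 = 51
Yarm → Ravel → Garth → Dunly: 4+4+17 = 25
Yarm → Ravel → Tarn → Garth → Dunly: 4+3+15+17 = 39
The minimum is 25 km via Yarm → Ravel → Garth → Dunly.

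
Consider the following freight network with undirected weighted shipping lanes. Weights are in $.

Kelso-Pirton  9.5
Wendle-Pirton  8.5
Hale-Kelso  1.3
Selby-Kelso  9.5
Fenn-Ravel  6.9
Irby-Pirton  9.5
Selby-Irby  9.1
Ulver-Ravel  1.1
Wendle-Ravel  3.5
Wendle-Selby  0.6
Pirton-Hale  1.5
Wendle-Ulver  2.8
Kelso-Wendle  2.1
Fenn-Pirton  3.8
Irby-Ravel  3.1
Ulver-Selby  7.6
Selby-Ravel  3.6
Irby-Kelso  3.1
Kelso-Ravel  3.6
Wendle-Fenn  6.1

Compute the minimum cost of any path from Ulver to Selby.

Compare a few routes:
Ulver - Wendle - Selby: 2.8+0.6 = 3.4
Ulver - Ravel - Wendle - Selby: 1.1+3.5+0.6 = 5.2
Ulver - Ravel - Selby: 1.1+3.6 = 4.7
The minimum is $3.4 via Ulver - Wendle - Selby.

$3.4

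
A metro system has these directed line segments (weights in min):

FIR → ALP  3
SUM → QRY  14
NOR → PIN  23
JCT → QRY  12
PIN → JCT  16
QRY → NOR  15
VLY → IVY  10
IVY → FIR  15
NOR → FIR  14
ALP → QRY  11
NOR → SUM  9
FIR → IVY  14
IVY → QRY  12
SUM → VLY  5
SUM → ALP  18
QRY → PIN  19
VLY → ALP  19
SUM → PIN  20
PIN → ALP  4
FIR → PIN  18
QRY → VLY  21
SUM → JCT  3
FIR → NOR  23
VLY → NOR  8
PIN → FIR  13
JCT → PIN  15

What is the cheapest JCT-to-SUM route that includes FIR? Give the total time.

60 min

Shortest JCT→FIR: JCT–PIN–FIR = 28
Shortest FIR→SUM: FIR–NOR–SUM = 32
Total via FIR: 28 + 32 = 60 min.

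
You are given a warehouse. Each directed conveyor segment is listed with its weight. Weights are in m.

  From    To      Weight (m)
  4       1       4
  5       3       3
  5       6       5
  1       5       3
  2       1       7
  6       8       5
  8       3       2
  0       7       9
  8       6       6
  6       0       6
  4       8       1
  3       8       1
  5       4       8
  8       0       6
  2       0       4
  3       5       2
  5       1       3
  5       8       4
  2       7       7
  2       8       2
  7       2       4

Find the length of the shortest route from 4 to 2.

20 m

Shortest distances from 4:
4: 0
8: 1  (via 4)
3: 3  (via 8)
1: 4  (via 4)
5: 5  (via 3)
0: 7  (via 8)
6: 7  (via 8)
7: 16  (via 0)
2: 20  (via 7)
Shortest route: 4 → 8 → 0 → 7 → 2 = 20 m.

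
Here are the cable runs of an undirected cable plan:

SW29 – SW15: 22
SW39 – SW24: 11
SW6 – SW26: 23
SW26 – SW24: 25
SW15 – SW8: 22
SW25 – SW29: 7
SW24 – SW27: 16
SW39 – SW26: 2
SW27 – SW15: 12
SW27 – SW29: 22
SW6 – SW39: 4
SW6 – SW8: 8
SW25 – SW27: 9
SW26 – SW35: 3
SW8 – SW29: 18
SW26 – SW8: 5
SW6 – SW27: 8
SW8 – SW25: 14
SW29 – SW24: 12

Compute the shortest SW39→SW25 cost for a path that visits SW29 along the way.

Best SW39 to SW29: SW39–SW24–SW29 costing 23
Shortest SW29→SW25: SW29–SW25 = 7
Total via SW29: 23 + 7 = 30.

30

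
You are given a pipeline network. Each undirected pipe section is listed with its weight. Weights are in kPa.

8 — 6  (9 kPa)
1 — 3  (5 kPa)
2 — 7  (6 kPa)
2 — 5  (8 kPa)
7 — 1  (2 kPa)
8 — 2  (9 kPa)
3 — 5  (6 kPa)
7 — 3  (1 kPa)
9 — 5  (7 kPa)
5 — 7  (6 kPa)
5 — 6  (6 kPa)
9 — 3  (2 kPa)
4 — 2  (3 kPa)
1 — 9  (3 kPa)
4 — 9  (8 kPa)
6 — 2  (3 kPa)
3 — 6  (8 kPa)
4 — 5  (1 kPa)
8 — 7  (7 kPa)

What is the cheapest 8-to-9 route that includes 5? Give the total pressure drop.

20 kPa

Best 8 to 5: 8–7–5 costing 13
Best 5 to 9: 5–9 costing 7
Total via 5: 13 + 7 = 20 kPa.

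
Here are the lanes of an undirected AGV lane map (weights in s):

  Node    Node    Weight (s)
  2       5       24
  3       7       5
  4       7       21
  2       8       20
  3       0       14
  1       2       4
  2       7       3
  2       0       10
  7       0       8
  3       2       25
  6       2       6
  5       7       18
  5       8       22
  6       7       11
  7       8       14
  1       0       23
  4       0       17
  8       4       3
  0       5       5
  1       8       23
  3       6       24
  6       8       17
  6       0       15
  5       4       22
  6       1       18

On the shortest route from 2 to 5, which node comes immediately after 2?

0

Enumerating some paths:
2 - 5: 24 = 24
2 - 7 - 5: 3+18 = 21
2 - 0 - 5: 10+5 = 15
2 - 7 - 0 - 5: 3+8+5 = 16
The minimum is 15 s via 2 - 0 - 5.
So from 2 the first move is to 0.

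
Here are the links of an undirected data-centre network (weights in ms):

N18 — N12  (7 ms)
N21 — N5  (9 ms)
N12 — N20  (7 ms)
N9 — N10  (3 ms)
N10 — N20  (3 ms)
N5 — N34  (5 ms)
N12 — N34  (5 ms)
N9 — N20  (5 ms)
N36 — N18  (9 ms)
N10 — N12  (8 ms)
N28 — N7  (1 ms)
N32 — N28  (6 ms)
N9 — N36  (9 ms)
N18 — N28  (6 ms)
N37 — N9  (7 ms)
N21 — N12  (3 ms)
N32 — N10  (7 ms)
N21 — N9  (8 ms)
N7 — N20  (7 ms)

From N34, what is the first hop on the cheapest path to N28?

N12

Candidate routes:
N34 → N12 → N18 → N28: 5+7+6 = 18
N34 → N12 → N10 → N20 → N7 → N28: 5+8+3+7+1 = 24
N34 → N12 → N10 → N32 → N28: 5+8+7+6 = 26
N34 → N12 → N20 → N7 → N28: 5+7+7+1 = 20
Cheapest is N34 → N12 → N18 → N28 at 18 ms.
So from N34 the first move is to N12.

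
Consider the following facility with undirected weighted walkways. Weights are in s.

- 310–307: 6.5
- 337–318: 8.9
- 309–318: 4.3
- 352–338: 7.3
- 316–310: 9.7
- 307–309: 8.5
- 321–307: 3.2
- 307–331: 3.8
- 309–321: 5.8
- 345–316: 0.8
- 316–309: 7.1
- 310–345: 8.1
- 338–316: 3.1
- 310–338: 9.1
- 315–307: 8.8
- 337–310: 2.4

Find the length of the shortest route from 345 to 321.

13.7 s

Shortest distances from 345:
345: 0
316: 0.8  (via 345)
338: 3.9  (via 316)
309: 7.9  (via 316)
310: 8.1  (via 345)
337: 10.5  (via 310)
352: 11.2  (via 338)
318: 12.2  (via 309)
321: 13.7  (via 309)
Shortest route: 345 → 316 → 309 → 321 = 13.7 s.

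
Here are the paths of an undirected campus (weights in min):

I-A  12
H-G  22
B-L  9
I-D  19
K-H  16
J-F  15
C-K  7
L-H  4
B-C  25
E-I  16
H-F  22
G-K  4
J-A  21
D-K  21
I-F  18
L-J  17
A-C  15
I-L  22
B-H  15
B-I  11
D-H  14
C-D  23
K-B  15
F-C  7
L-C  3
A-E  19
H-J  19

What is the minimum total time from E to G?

45 min

Running Dijkstra from E:
E: 0
I: 16  (via E)
A: 19  (via E)
B: 27  (via I)
C: 34  (via A)
F: 34  (via I)
D: 35  (via I)
L: 36  (via B)
H: 40  (via L)
J: 40  (via A)
K: 41  (via C)
G: 45  (via K)
Shortest route: E–A–C–K–G = 45 min.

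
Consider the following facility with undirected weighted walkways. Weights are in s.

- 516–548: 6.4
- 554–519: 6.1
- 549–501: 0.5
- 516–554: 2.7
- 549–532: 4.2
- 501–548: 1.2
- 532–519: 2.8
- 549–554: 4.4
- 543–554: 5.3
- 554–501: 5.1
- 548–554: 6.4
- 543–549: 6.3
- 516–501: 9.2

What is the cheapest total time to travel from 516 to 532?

11.3 s

Settle nodes by increasing distance from 516:
516: 0
554: 2.7  (via 516)
548: 6.4  (via 516)
549: 7.1  (via 554)
501: 7.6  (via 548)
543: 8  (via 554)
519: 8.8  (via 554)
532: 11.3  (via 549)
Shortest route: 516 → 554 → 549 → 532 = 11.3 s.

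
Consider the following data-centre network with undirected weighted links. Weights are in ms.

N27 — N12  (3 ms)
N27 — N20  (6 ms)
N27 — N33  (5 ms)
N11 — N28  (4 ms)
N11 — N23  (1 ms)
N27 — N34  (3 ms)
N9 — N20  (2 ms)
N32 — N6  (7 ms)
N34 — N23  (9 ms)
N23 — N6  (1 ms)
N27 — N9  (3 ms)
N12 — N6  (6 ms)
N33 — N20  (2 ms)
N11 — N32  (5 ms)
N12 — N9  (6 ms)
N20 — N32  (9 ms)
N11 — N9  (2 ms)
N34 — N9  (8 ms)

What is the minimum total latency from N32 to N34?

Enumerating some paths:
N32 → N11 → N9 → N34: 5+2+8 = 15
N32 → N11 → N9 → N27 → N34: 5+2+3+3 = 13
N32 → N11 → N23 → N34: 5+1+9 = 15
The minimum is 13 ms via N32 → N11 → N9 → N27 → N34.

13 ms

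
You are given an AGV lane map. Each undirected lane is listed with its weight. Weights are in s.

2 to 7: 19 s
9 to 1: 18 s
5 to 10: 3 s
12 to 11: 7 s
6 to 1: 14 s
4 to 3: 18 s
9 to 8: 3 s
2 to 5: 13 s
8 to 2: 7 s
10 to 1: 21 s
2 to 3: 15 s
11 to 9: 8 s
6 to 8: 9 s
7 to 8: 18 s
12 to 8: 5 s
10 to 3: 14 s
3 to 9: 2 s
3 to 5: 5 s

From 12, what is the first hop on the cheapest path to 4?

8

Candidate routes:
12 → 8 → 9 → 3 → 4: 5+3+2+18 = 28
12 → 11 → 9 → 3 → 4: 7+8+2+18 = 35
Cheapest is 12 → 8 → 9 → 3 → 4 at 28 s.
So from 12 the first move is to 8.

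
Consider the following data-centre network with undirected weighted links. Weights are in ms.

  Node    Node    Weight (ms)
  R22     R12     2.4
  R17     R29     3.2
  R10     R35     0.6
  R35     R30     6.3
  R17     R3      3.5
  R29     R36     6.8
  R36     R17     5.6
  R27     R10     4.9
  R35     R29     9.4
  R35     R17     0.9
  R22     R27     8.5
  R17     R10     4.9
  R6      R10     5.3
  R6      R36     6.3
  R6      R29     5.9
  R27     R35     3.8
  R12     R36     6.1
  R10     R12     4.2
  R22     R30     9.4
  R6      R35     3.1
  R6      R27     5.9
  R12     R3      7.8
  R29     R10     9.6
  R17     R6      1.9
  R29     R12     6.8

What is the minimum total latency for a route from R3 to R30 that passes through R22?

19.6 ms

Best R3 to R22: R3 → R12 → R22 costing 10.2
Shortest R22→R30: R22 → R30 = 9.4
Total via R22: 10.2 + 9.4 = 19.6 ms.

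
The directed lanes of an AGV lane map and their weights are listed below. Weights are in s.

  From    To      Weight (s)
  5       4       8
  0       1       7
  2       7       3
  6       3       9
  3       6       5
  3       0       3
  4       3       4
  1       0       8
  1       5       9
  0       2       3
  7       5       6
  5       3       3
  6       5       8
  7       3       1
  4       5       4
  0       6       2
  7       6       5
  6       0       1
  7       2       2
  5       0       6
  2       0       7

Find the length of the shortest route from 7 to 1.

Enumerating some paths:
7 → 3 → 0 → 1: 1+3+7 = 11
7 → 6 → 0 → 1: 5+1+7 = 13
The minimum is 11 s via 7 → 3 → 0 → 1.

11 s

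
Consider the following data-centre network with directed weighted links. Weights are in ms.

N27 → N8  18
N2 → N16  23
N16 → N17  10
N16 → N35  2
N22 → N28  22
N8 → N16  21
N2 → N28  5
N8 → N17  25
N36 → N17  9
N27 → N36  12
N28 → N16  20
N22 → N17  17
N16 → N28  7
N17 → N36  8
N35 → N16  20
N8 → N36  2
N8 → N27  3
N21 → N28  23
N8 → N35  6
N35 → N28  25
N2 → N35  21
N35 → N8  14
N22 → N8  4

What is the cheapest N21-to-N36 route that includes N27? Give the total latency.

74 ms

Shortest N21→N27: N21–N28–N16–N35–N8–N27 = 62
Shortest N27→N36: N27–N36 = 12
Total via N27: 62 + 12 = 74 ms.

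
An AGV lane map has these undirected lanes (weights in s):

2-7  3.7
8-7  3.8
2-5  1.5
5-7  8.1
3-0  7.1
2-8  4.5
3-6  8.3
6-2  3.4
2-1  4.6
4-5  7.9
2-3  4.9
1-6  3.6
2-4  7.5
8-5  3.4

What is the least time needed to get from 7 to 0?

15.7 s

Settle nodes by increasing distance from 7:
7: 0
2: 3.7  (via 7)
8: 3.8  (via 7)
5: 5.2  (via 2)
6: 7.1  (via 2)
1: 8.3  (via 2)
3: 8.6  (via 2)
4: 11.2  (via 2)
0: 15.7  (via 3)
Shortest route: 7 → 2 → 3 → 0 = 15.7 s.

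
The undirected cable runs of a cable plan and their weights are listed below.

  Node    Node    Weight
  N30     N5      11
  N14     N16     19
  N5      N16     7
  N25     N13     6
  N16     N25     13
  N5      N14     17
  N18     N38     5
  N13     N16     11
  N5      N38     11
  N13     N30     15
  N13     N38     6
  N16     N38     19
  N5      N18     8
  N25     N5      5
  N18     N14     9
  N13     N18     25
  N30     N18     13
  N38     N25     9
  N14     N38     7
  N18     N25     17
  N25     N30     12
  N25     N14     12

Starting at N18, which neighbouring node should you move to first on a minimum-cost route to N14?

N14

Compare a few routes:
N18 → N14: 9 = 9
N18 → N38 → N14: 5+7 = 12
Cheapest is N18 → N14 at 9.
So from N18 the first move is to N14.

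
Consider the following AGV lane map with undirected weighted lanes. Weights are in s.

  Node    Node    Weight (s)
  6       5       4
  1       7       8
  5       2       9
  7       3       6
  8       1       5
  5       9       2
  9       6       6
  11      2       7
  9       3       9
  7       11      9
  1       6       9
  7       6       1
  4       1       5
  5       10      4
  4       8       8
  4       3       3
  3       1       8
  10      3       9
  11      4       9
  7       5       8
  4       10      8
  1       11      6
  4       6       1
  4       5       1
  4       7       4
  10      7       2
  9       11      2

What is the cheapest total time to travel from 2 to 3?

Settle nodes by increasing distance from 2:
2: 0
11: 7  (via 2)
5: 9  (via 2)
9: 9  (via 11)
4: 10  (via 5)
6: 11  (via 4)
7: 12  (via 6)
1: 13  (via 11)
3: 13  (via 4)
Shortest route: 2 → 5 → 4 → 3 = 13 s.

13 s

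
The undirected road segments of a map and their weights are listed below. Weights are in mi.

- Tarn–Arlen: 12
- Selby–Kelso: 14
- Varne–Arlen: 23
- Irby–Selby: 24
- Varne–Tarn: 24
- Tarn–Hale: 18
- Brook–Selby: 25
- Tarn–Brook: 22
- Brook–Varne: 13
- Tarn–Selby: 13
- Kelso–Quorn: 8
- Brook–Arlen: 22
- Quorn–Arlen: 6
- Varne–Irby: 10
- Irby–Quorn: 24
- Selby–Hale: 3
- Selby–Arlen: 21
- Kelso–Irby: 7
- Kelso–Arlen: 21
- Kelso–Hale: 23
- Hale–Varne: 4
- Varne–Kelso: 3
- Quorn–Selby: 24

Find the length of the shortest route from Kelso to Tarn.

Shortest distances from Kelso:
Kelso: 0
Varne: 3  (via Kelso)
Irby: 7  (via Kelso)
Hale: 7  (via Varne)
Quorn: 8  (via Kelso)
Selby: 10  (via Hale)
Arlen: 14  (via Quorn)
Brook: 16  (via Varne)
Tarn: 23  (via Selby)
Shortest route: Kelso–Varne–Hale–Selby–Tarn = 23 mi.

23 mi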